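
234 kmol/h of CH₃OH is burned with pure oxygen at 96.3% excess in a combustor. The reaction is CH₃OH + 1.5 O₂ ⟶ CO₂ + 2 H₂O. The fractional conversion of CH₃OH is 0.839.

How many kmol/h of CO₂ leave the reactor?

196 kmol/h

Stoichiometric O₂ = 1.5 × 234 = 351 kmol/h; O₂ fed = 351 × 1.963 = 689 kmol/h.
Fuel reacted = 0.839 × 234 → ξ = 196.3 kmol/h.
Outlet (n = n₀ + ν ξ):
  CH₃OH: 234 − 1(196.3) = 37.67
  O₂: 689 − 1.5(196.3) = 394.5
  CO₂: 0 + 1(196.3) = 196.3
  H₂O: 0 + 2(196.3) = 392.7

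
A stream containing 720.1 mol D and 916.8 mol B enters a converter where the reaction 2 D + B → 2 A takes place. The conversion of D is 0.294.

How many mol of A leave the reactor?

212 mol

D reacted = 0.294 × 720.1 = 211.7 mol; ν_D = −2, so ξ = 211.7/2 = 105.9 mol.
Outlet amounts (n = n₀ + ν ξ):
  D: 720.1 − 2(105.9) = 508.4
  B: 916.8 − 1(105.9) = 810.9
  A: 0 + 2(105.9) = 211.7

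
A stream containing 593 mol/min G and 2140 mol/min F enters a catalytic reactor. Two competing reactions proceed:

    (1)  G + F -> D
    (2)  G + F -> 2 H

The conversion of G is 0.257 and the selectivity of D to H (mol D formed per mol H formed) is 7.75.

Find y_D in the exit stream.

0.0553

Conversion of G: G consumed = 0.257 × 593 = 152.4 mol/min = 1ξ₁ + 1ξ₂.
Selectivity: 1ξ₁ / (2ξ₂) = 7.75 → ξ₁ = 15.5 ξ₂.
Substitute: (1·15.5 + 1) ξ₂ = 152.4 → ξ₂ = 9.236 mol/min, ξ₁ = 143.2 mol/min.
Outlet amounts (n = n₀ + Σ ν·ξ):
  G: 593 − 1(143.2) − 1(9.236) = 440.6
  F: 2140 − 1(143.2) − 1(9.236) = 1988
  D: 0 + 1(143.2) = 143.2
  H: 0 + 2(9.236) = 18.47
Total out = 2590 mol/min; y_D = 143.2 / 2590 = 0.05528.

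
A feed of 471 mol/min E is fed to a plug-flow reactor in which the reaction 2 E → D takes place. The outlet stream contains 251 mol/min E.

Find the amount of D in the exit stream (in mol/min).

For E: n = n₀ − 2ξ → 251 = 471 − 2ξ, giving ξ = 110 mol/min.
Outlet amounts (n = n₀ + ν ξ):
  E: 471 − 2(110) = 251
  D: 0 + 1(110) = 110

110 mol/min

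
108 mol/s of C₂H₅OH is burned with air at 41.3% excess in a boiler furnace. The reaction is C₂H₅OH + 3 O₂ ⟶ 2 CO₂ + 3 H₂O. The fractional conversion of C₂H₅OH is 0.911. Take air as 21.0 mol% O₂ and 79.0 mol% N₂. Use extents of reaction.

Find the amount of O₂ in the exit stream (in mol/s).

Stoichiometric O₂ = 3 × 108 = 324 mol/s; O₂ fed = 324 × 1.413 = 457.8 mol/s.
N₂ fed = 457.8 × 79/21 = 1722 mol/s.
Fuel reacted = 0.911 × 108 → ξ = 98.39 mol/s.
Outlet (n = n₀ + ν ξ):
  C₂H₅OH: 108 − 1(98.39) = 9.612
  O₂: 457.8 − 3(98.39) = 162.6
  N₂: 1722 (inert)
  CO₂: 0 + 2(98.39) = 196.8
  H₂O: 0 + 3(98.39) = 295.2

163 mol/s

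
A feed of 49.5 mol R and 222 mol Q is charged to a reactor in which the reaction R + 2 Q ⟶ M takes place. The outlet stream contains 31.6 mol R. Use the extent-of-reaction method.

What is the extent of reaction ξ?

ξ = 17.9 mol

For R: n = n₀ − 1ξ → 31.6 = 49.5 − 1ξ, giving ξ = 17.9 mol.
Outlet amounts (n = n₀ + ν ξ):
  R: 49.5 − 1(17.9) = 31.6
  Q: 222 − 2(17.9) = 186.2
  M: 0 + 1(17.9) = 17.9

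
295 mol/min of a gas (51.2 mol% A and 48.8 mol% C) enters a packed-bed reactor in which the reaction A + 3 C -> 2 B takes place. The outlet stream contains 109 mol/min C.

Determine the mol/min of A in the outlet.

For C: n = n₀ − 3ξ → 109 = 144 − 3ξ, giving ξ = 11.65 mol/min.
Outlet amounts (n = n₀ + ν ξ):
  A: 151 − 1(11.65) = 139.4
  C: 144 − 3(11.65) = 109
  B: 0 + 2(11.65) = 23.31

139 mol/min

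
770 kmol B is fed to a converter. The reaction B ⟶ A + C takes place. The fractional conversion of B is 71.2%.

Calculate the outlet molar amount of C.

548 kmol

B reacted = 0.712 × 770 = 548.2 kmol; ν_B = −1, so ξ = 548.2/1 = 548.2 kmol.
Outlet amounts (n = n₀ + ν ξ):
  B: 770 − 1(548.2) = 221.8
  A: 0 + 1(548.2) = 548.2
  C: 0 + 1(548.2) = 548.2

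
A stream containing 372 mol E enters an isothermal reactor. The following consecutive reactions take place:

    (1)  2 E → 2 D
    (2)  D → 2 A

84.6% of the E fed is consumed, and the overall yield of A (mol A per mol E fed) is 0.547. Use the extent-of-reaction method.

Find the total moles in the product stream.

Conversion of E: E consumed = 2ξ₁ = 0.846 × 372 → ξ₁ = 157.4 mol.
Yield of A: 2ξ₂ / 372 = 0.547 → ξ₂ = 101.7 mol.
Outlet amounts (n = n₀ + Σ ν·ξ):
  E: 372 − 2(157.4) = 57.29
  D: 0 + 2(157.4) − 1(101.7) = 213
  A: 0 + 2(101.7) = 203.5
Total out = 57.29 + 213 + 203.5 = 473.7 mol.

474 mol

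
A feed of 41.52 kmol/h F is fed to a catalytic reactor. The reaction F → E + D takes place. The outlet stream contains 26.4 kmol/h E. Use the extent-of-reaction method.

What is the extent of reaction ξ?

For E: n = n₀ + 1ξ → 26.4 = 0 + 1ξ, giving ξ = 26.4 kmol/h.
Outlet amounts (n = n₀ + ν ξ):
  F: 41.52 − 1(26.4) = 15.12
  E: 0 + 1(26.4) = 26.4
  D: 0 + 1(26.4) = 26.4

ξ = 26.4 kmol/h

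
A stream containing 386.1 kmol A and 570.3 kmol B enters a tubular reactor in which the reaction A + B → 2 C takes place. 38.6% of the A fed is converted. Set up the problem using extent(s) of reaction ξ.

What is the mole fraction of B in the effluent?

0.44

A reacted = 0.386 × 386.1 = 149 kmol; ν_A = −1, so ξ = 149/1 = 149 kmol.
Outlet amounts (n = n₀ + ν ξ):
  A: 386.1 − 1(149) = 237.1
  B: 570.3 − 1(149) = 421.3
  C: 0 + 2(149) = 298.1
Total out = 956.4 kmol; y_B = 421.3 / 956.4 = 0.4405.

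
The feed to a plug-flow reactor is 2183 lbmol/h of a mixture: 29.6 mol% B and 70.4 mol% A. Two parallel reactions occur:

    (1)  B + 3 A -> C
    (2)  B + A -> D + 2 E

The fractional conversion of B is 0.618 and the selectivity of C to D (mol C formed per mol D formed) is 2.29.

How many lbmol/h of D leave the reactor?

121 lbmol/h

Conversion of B: B consumed = 0.618 × 646.2 = 399.3 lbmol/h = 1ξ₁ + 1ξ₂.
Selectivity: 1ξ₁ / (1ξ₂) = 2.29 → ξ₁ = 2.29 ξ₂.
Substitute: (1·2.29 + 1) ξ₂ = 399.3 → ξ₂ = 121.4 lbmol/h, ξ₁ = 278 lbmol/h.
Outlet amounts (n = n₀ + Σ ν·ξ):
  B: 646.2 − 1(278) − 1(121.4) = 246.8
  A: 1537 − 3(278) − 1(121.4) = 581.6
  C: 0 + 1(278) = 278
  D: 0 + 1(121.4) = 121.4
  E: 0 + 2(121.4) = 242.8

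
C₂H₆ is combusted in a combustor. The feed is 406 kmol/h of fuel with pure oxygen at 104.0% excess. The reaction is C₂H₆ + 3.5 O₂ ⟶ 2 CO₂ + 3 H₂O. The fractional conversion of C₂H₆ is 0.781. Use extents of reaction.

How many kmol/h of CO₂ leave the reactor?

Stoichiometric O₂ = 3.5 × 406 = 1421 kmol/h; O₂ fed = 1421 × 2.040 = 2899 kmol/h.
Fuel reacted = 0.781 × 406 → ξ = 317.1 kmol/h.
Outlet (n = n₀ + ν ξ):
  C₂H₆: 406 − 1(317.1) = 88.91
  O₂: 2899 − 3.5(317.1) = 1789
  CO₂: 0 + 2(317.1) = 634.2
  H₂O: 0 + 3(317.1) = 951.3

634 kmol/h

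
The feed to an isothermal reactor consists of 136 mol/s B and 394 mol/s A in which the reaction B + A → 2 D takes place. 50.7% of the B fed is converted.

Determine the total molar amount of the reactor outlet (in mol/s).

B reacted = 0.507 × 136 = 68.95 mol/s; ν_B = −1, so ξ = 68.95/1 = 68.95 mol/s.
Outlet amounts (n = n₀ + ν ξ):
  B: 136 − 1(68.95) = 67.05
  A: 394 − 1(68.95) = 325
  D: 0 + 2(68.95) = 137.9
Total out = 67.05 + 325 + 137.9 = 530 mol/s.

530 mol/s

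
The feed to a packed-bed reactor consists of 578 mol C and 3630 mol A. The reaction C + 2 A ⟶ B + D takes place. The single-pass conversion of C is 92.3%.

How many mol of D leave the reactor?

533 mol

C reacted = 0.923 × 578 = 533.5 mol; ν_C = −1, so ξ = 533.5/1 = 533.5 mol.
Outlet amounts (n = n₀ + ν ξ):
  C: 578 − 1(533.5) = 44.51
  A: 3630 − 2(533.5) = 2563
  B: 0 + 1(533.5) = 533.5
  D: 0 + 1(533.5) = 533.5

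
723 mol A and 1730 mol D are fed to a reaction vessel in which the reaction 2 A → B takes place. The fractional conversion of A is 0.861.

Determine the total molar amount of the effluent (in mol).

A reacted = 0.861 × 723 = 622.5 mol; ν_A = −2, so ξ = 622.5/2 = 311.3 mol.
Outlet amounts (n = n₀ + ν ξ):
  A: 723 − 2(311.3) = 100.5
  B: 0 + 1(311.3) = 311.3
  D: 1730 (inert)
Total out = 100.5 + 311.3 + 1730 = 2142 mol.

2140 mol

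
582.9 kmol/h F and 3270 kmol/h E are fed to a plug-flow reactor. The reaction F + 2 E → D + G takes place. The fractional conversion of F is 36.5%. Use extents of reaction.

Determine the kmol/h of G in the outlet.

213 kmol/h

F reacted = 0.365 × 582.9 = 212.8 kmol/h; ν_F = −1, so ξ = 212.8/1 = 212.8 kmol/h.
Outlet amounts (n = n₀ + ν ξ):
  F: 582.9 − 1(212.8) = 370.1
  E: 3270 − 2(212.8) = 2844
  D: 0 + 1(212.8) = 212.8
  G: 0 + 1(212.8) = 212.8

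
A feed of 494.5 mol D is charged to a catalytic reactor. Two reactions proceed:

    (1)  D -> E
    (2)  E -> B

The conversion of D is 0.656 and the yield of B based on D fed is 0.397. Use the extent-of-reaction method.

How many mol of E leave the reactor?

128 mol

Conversion of D: D consumed = 1ξ₁ = 0.656 × 494.5 → ξ₁ = 324.4 mol.
Yield of B: 1ξ₂ / 494.5 = 0.397 → ξ₂ = 196.3 mol.
Outlet amounts (n = n₀ + Σ ν·ξ):
  D: 494.5 − 1(324.4) = 170.1
  E: 0 + 1(324.4) − 1(196.3) = 128.1
  B: 0 + 1(196.3) = 196.3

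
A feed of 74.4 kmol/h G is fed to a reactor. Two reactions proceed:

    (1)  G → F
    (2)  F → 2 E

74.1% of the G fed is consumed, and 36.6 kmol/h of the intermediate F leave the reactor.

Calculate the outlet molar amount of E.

37.1 kmol/h

Conversion of G: G consumed = 1ξ₁ = 0.741 × 74.4 → ξ₁ = 55.13 kmol/h.
F balance: n_F = 0 + 1ξ₁ − 1ξ₂ = 36.6 → ξ₂ = (1·55.13 − 36.6)/1 = 18.53 kmol/h.
Outlet amounts (n = n₀ + Σ ν·ξ):
  G: 74.4 − 1(55.13) = 19.27
  F: 0 + 1(55.13) − 1(18.53) = 36.6
  E: 0 + 2(18.53) = 37.06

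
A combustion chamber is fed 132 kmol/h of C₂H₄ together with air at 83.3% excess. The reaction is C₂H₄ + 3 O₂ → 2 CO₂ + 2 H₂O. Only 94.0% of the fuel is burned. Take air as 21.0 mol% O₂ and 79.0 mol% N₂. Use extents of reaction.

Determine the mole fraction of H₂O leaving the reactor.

0.0692

Stoichiometric O₂ = 3 × 132 = 396 kmol/h; O₂ fed = 396 × 1.833 = 725.9 kmol/h.
N₂ fed = 725.9 × 79/21 = 2731 kmol/h.
Fuel reacted = 0.94 × 132 → ξ = 124.1 kmol/h.
Outlet (n = n₀ + ν ξ):
  C₂H₄: 132 − 1(124.1) = 7.92
  O₂: 725.9 − 3(124.1) = 353.6
  N₂: 2731 (inert)
  CO₂: 0 + 2(124.1) = 248.2
  H₂O: 0 + 2(124.1) = 248.2
Total out = 3589 kmol/h; y_H₂O = 248.2 / 3589 = 0.06915.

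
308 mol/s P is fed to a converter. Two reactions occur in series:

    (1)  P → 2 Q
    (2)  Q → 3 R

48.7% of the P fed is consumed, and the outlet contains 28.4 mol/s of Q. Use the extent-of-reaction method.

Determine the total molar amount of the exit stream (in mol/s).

1000 mol/s

Conversion of P: P consumed = 1ξ₁ = 0.487 × 308 → ξ₁ = 150 mol/s.
Q balance: n_Q = 0 + 2ξ₁ − 1ξ₂ = 28.4 → ξ₂ = (2·150 − 28.4)/1 = 271.6 mol/s.
Outlet amounts (n = n₀ + Σ ν·ξ):
  P: 308 − 1(150) = 158
  Q: 0 + 2(150) − 1(271.6) = 28.4
  R: 0 + 3(271.6) = 814.8
Total out = 158 + 28.4 + 814.8 = 1001 mol/s.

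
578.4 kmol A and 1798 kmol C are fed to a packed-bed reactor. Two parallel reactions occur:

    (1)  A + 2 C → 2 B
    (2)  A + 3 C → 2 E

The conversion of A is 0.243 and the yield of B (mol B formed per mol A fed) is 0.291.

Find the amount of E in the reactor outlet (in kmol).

Yield of B: 2ξ₁ / 578.4 = 0.291 → ξ₁ = 84.16 kmol.
Conversion of A: 1ξ₁ + 1ξ₂ = 0.243 × 578.4 = 140.6 → ξ₂ = 56.39 kmol.
Outlet amounts (n = n₀ + Σ ν·ξ):
  A: 578.4 − 1(84.16) − 1(56.39) = 437.8
  C: 1798 − 2(84.16) − 3(56.39) = 1461
  B: 0 + 2(84.16) = 168.3
  E: 0 + 2(56.39) = 112.8

113 kmol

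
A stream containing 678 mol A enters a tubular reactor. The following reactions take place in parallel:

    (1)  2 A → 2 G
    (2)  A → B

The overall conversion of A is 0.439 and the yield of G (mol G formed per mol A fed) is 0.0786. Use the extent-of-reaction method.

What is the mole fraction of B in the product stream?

Yield of G: 2ξ₁ / 678 = 0.0786 → ξ₁ = 26.65 mol.
Conversion of A: 2ξ₁ + 1ξ₂ = 0.439 × 678 = 297.6 → ξ₂ = 244.4 mol.
Outlet amounts (n = n₀ + Σ ν·ξ):
  A: 678 − 2(26.65) − 1(244.4) = 380.4
  G: 0 + 2(26.65) = 53.29
  B: 0 + 1(244.4) = 244.4
Total out = 678 mol; y_B = 244.4 / 678 = 0.3604.

0.36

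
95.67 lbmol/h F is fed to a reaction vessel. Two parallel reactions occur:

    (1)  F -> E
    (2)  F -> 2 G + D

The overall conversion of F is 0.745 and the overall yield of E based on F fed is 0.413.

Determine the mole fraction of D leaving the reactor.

0.2

Yield of E: 1ξ₁ / 95.67 = 0.413 → ξ₁ = 39.51 lbmol/h.
Conversion of F: 1ξ₁ + 1ξ₂ = 0.745 × 95.67 = 71.27 → ξ₂ = 31.76 lbmol/h.
Outlet amounts (n = n₀ + Σ ν·ξ):
  F: 95.67 − 1(39.51) − 1(31.76) = 24.4
  E: 0 + 1(39.51) = 39.51
  G: 0 + 2(31.76) = 63.52
  D: 0 + 1(31.76) = 31.76
Total out = 159.2 lbmol/h; y_D = 31.76 / 159.2 = 0.1995.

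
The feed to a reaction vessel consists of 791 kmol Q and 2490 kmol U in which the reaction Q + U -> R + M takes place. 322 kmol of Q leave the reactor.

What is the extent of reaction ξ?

For Q: n = n₀ − 1ξ → 322 = 791 − 1ξ, giving ξ = 469 kmol.
Outlet amounts (n = n₀ + ν ξ):
  Q: 791 − 1(469) = 322
  U: 2490 − 1(469) = 2021
  R: 0 + 1(469) = 469
  M: 0 + 1(469) = 469

ξ = 469 kmol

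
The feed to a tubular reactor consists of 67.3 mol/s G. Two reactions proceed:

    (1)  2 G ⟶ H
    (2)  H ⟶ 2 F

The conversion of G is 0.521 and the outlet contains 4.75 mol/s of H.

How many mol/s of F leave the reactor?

Conversion of G: G consumed = 2ξ₁ = 0.521 × 67.3 → ξ₁ = 17.53 mol/s.
H balance: n_H = 0 + 1ξ₁ − 1ξ₂ = 4.75 → ξ₂ = (1·17.53 − 4.75)/1 = 12.78 mol/s.
Outlet amounts (n = n₀ + Σ ν·ξ):
  G: 67.3 − 2(17.53) = 32.24
  H: 0 + 1(17.53) − 1(12.78) = 4.75
  F: 0 + 2(12.78) = 25.56

25.6 mol/s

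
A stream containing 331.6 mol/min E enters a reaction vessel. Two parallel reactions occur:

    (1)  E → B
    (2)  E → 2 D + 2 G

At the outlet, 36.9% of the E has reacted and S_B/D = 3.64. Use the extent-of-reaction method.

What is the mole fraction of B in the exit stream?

0.286

Conversion of E: E consumed = 0.369 × 331.6 = 122.4 mol/min = 1ξ₁ + 1ξ₂.
Selectivity: 1ξ₁ / (2ξ₂) = 3.64 → ξ₁ = 7.28 ξ₂.
Substitute: (1·7.28 + 1) ξ₂ = 122.4 → ξ₂ = 14.78 mol/min, ξ₁ = 107.6 mol/min.
Outlet amounts (n = n₀ + Σ ν·ξ):
  E: 331.6 − 1(107.6) − 1(14.78) = 209.2
  B: 0 + 1(107.6) = 107.6
  D: 0 + 2(14.78) = 29.56
  G: 0 + 2(14.78) = 29.56
Total out = 375.9 mol/min; y_B = 107.6 / 375.9 = 0.2862.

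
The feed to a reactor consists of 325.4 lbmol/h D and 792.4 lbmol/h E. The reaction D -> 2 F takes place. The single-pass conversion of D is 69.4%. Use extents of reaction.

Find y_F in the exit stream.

0.336

D reacted = 0.694 × 325.4 = 225.8 lbmol/h; ν_D = −1, so ξ = 225.8/1 = 225.8 lbmol/h.
Outlet amounts (n = n₀ + ν ξ):
  D: 325.4 − 1(225.8) = 99.57
  F: 0 + 2(225.8) = 451.7
  E: 792.4 (inert)
Total out = 1344 lbmol/h; y_F = 451.7 / 1344 = 0.3361.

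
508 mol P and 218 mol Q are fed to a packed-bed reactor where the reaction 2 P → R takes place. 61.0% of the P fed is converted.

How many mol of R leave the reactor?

P reacted = 0.61 × 508 = 309.9 mol; ν_P = −2, so ξ = 309.9/2 = 154.9 mol.
Outlet amounts (n = n₀ + ν ξ):
  P: 508 − 2(154.9) = 198.1
  R: 0 + 1(154.9) = 154.9
  Q: 218 (inert)

155 mol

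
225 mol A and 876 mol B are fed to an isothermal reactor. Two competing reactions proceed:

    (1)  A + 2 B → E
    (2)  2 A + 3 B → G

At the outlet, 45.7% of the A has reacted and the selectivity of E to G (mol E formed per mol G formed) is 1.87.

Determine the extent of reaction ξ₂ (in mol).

Conversion of A: A consumed = 0.457 × 225 = 102.8 mol = 1ξ₁ + 2ξ₂.
Selectivity: 1ξ₁ / (1ξ₂) = 1.87 → ξ₁ = 1.87 ξ₂.
Substitute: (1·1.87 + 2) ξ₂ = 102.8 → ξ₂ = 26.57 mol, ξ₁ = 49.69 mol.
Outlet amounts (n = n₀ + Σ ν·ξ):
  A: 225 − 1(49.69) − 2(26.57) = 122.2
  B: 876 − 2(49.69) − 3(26.57) = 696.9
  E: 0 + 1(49.69) = 49.69
  G: 0 + 1(26.57) = 26.57

ξ₂ = 26.6 mol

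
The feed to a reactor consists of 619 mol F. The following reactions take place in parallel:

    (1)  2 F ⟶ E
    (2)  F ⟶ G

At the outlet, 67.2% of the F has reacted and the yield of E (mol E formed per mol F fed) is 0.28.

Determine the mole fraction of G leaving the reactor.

0.156

Yield of E: 1ξ₁ / 619 = 0.28 → ξ₁ = 173.3 mol.
Conversion of F: 2ξ₁ + 1ξ₂ = 0.672 × 619 = 416 → ξ₂ = 69.33 mol.
Outlet amounts (n = n₀ + Σ ν·ξ):
  F: 619 − 2(173.3) − 1(69.33) = 203
  E: 0 + 1(173.3) = 173.3
  G: 0 + 1(69.33) = 69.33
Total out = 445.7 mol; y_G = 69.33 / 445.7 = 0.1556.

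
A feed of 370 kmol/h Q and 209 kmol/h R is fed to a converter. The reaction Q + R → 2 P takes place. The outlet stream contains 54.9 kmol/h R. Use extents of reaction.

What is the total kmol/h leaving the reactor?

For R: n = n₀ − 1ξ → 54.9 = 209 − 1ξ, giving ξ = 154.1 kmol/h.
Outlet amounts (n = n₀ + ν ξ):
  Q: 370 − 1(154.1) = 215.9
  R: 209 − 1(154.1) = 54.9
  P: 0 + 2(154.1) = 308.2
Total out = 215.9 + 54.9 + 308.2 = 579 kmol/h.

579 kmol/h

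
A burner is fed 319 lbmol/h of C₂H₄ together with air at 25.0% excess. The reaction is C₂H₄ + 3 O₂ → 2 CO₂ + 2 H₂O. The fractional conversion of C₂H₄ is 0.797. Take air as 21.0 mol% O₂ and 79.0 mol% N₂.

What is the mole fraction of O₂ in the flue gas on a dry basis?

0.0787

Stoichiometric O₂ = 3 × 319 = 957 lbmol/h; O₂ fed = 957 × 1.250 = 1196 lbmol/h.
N₂ fed = 1196 × 79/21 = 4500 lbmol/h.
Fuel reacted = 0.797 × 319 → ξ = 254.2 lbmol/h.
Outlet (n = n₀ + ν ξ):
  C₂H₄: 319 − 1(254.2) = 64.76
  O₂: 1196 − 3(254.2) = 433.5
  N₂: 4500 (inert)
  CO₂: 0 + 2(254.2) = 508.5
  H₂O: 0 + 2(254.2) = 508.5
Dry total = 5507 lbmol/h; y_O₂ (dry) = 433.5 / 5507 = 0.07872.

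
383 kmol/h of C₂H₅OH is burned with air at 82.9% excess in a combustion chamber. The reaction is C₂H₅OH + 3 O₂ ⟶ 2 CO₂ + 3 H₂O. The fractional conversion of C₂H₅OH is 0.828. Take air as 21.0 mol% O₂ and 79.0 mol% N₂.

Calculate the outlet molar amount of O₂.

Stoichiometric O₂ = 3 × 383 = 1149 kmol/h; O₂ fed = 1149 × 1.829 = 2102 kmol/h.
N₂ fed = 2102 × 79/21 = 7906 kmol/h.
Fuel reacted = 0.828 × 383 → ξ = 317.1 kmol/h.
Outlet (n = n₀ + ν ξ):
  C₂H₅OH: 383 − 1(317.1) = 65.88
  O₂: 2102 − 3(317.1) = 1150
  N₂: 7906 (inert)
  CO₂: 0 + 2(317.1) = 634.2
  H₂O: 0 + 3(317.1) = 951.4

1150 kmol/h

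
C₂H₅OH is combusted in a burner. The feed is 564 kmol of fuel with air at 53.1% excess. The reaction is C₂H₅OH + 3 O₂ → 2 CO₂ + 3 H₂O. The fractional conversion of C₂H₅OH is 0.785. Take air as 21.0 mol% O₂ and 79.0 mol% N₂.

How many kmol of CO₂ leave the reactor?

Stoichiometric O₂ = 3 × 564 = 1692 kmol; O₂ fed = 1692 × 1.531 = 2590 kmol.
N₂ fed = 2590 × 79/21 = 9745 kmol.
Fuel reacted = 0.785 × 564 → ξ = 442.7 kmol.
Outlet (n = n₀ + ν ξ):
  C₂H₅OH: 564 − 1(442.7) = 121.3
  O₂: 2590 − 3(442.7) = 1262
  N₂: 9745 (inert)
  CO₂: 0 + 2(442.7) = 885.5
  H₂O: 0 + 3(442.7) = 1328

885 kmol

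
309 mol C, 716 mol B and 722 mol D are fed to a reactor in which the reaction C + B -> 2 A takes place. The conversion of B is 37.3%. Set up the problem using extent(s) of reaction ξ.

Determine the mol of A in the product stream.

534 mol

B reacted = 0.373 × 716 = 267.1 mol; ν_B = −1, so ξ = 267.1/1 = 267.1 mol.
Outlet amounts (n = n₀ + ν ξ):
  C: 309 − 1(267.1) = 41.93
  B: 716 − 1(267.1) = 448.9
  A: 0 + 2(267.1) = 534.1
  D: 722 (inert)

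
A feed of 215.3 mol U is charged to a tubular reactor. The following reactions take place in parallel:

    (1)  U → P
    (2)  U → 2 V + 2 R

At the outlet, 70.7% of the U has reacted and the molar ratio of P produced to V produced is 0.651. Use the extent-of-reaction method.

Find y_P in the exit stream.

0.208

Conversion of U: U consumed = 0.707 × 215.3 = 152.2 mol = 1ξ₁ + 1ξ₂.
Selectivity: 1ξ₁ / (2ξ₂) = 0.651 → ξ₁ = 1.302 ξ₂.
Substitute: (1·1.302 + 1) ξ₂ = 152.2 → ξ₂ = 66.12 mol, ξ₁ = 86.09 mol.
Outlet amounts (n = n₀ + Σ ν·ξ):
  U: 215.3 − 1(86.09) − 1(66.12) = 63.08
  P: 0 + 1(86.09) = 86.09
  V: 0 + 2(66.12) = 132.2
  R: 0 + 2(66.12) = 132.2
Total out = 413.7 mol; y_P = 86.09 / 413.7 = 0.2081.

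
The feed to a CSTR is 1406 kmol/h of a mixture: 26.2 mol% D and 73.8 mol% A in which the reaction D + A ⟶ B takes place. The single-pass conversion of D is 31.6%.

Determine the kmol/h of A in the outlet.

921 kmol/h

D reacted = 0.316 × 368.4 = 116.4 kmol/h; ν_D = −1, so ξ = 116.4/1 = 116.4 kmol/h.
Outlet amounts (n = n₀ + ν ξ):
  D: 368.4 − 1(116.4) = 252
  A: 1038 − 1(116.4) = 921.2
  B: 0 + 1(116.4) = 116.4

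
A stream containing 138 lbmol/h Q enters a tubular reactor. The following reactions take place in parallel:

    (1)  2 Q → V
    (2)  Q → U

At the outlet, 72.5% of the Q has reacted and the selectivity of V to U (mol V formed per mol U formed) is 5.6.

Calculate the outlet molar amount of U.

8.2 lbmol/h

Conversion of Q: Q consumed = 0.725 × 138 = 100 lbmol/h = 2ξ₁ + 1ξ₂.
Selectivity: 1ξ₁ / (1ξ₂) = 5.6 → ξ₁ = 5.6 ξ₂.
Substitute: (2·5.6 + 1) ξ₂ = 100 → ξ₂ = 8.201 lbmol/h, ξ₁ = 45.92 lbmol/h.
Outlet amounts (n = n₀ + Σ ν·ξ):
  Q: 138 − 2(45.92) − 1(8.201) = 37.95
  V: 0 + 1(45.92) = 45.92
  U: 0 + 1(8.201) = 8.201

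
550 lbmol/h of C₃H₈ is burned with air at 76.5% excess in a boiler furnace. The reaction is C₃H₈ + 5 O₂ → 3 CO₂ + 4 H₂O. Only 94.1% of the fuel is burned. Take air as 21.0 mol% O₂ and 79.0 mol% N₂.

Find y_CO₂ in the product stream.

0.0642

Stoichiometric O₂ = 5 × 550 = 2750 lbmol/h; O₂ fed = 2750 × 1.765 = 4854 lbmol/h.
N₂ fed = 4854 × 79/21 = 18260 lbmol/h.
Fuel reacted = 0.941 × 550 → ξ = 517.5 lbmol/h.
Outlet (n = n₀ + ν ξ):
  C₃H₈: 550 − 1(517.5) = 32.45
  O₂: 4854 − 5(517.5) = 2266
  N₂: 18260 (inert)
  CO₂: 0 + 3(517.5) = 1553
  H₂O: 0 + 4(517.5) = 2070
Total out = 24180 lbmol/h; y_CO₂ = 1553 / 24180 = 0.06421.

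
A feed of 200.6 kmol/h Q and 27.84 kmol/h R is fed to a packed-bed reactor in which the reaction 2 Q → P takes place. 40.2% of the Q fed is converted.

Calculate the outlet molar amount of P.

Q reacted = 0.402 × 200.6 = 80.64 kmol/h; ν_Q = −2, so ξ = 80.64/2 = 40.32 kmol/h.
Outlet amounts (n = n₀ + ν ξ):
  Q: 200.6 − 2(40.32) = 120
  P: 0 + 1(40.32) = 40.32
  R: 27.84 (inert)

40.3 kmol/h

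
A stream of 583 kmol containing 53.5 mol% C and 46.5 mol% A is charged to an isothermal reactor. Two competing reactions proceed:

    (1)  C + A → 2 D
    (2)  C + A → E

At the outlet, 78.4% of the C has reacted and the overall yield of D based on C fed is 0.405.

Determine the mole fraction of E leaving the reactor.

0.452

Yield of D: 2ξ₁ / 311.9 = 0.405 → ξ₁ = 63.16 kmol.
Conversion of C: 1ξ₁ + 1ξ₂ = 0.784 × 311.9 = 244.5 → ξ₂ = 181.4 kmol.
Outlet amounts (n = n₀ + Σ ν·ξ):
  C: 311.9 − 1(63.16) − 1(181.4) = 67.37
  A: 271.1 − 1(63.16) − 1(181.4) = 26.56
  D: 0 + 2(63.16) = 126.3
  E: 0 + 1(181.4) = 181.4
Total out = 401.6 kmol; y_E = 181.4 / 401.6 = 0.4516.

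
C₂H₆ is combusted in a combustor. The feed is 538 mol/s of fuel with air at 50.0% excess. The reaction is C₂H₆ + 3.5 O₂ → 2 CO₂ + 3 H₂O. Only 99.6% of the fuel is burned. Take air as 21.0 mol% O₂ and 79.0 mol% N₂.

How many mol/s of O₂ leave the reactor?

949 mol/s

Stoichiometric O₂ = 3.5 × 538 = 1883 mol/s; O₂ fed = 1883 × 1.500 = 2824 mol/s.
N₂ fed = 2824 × 79/21 = 10630 mol/s.
Fuel reacted = 0.996 × 538 → ξ = 535.8 mol/s.
Outlet (n = n₀ + ν ξ):
  C₂H₆: 538 − 1(535.8) = 2.152
  O₂: 2824 − 3.5(535.8) = 949
  N₂: 10630 (inert)
  CO₂: 0 + 2(535.8) = 1072
  H₂O: 0 + 3(535.8) = 1608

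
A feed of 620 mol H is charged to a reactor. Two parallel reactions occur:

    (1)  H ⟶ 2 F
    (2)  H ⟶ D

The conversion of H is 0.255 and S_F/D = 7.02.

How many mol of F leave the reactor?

Conversion of H: H consumed = 0.255 × 620 = 158.1 mol = 1ξ₁ + 1ξ₂.
Selectivity: 2ξ₁ / (1ξ₂) = 7.02 → ξ₁ = 3.51 ξ₂.
Substitute: (1·3.51 + 1) ξ₂ = 158.1 → ξ₂ = 35.06 mol, ξ₁ = 123 mol.
Outlet amounts (n = n₀ + Σ ν·ξ):
  H: 620 − 1(123) − 1(35.06) = 461.9
  F: 0 + 2(123) = 246.1
  D: 0 + 1(35.06) = 35.06

246 mol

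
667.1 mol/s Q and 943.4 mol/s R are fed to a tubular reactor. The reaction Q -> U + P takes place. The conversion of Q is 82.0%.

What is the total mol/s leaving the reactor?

Q reacted = 0.82 × 667.1 = 547 mol/s; ν_Q = −1, so ξ = 547/1 = 547 mol/s.
Outlet amounts (n = n₀ + ν ξ):
  Q: 667.1 − 1(547) = 120.1
  U: 0 + 1(547) = 547
  P: 0 + 1(547) = 547
  R: 943.4 (inert)
Total out = 120.1 + 547 + 547 + 943.4 = 2158 mol/s.

2160 mol/s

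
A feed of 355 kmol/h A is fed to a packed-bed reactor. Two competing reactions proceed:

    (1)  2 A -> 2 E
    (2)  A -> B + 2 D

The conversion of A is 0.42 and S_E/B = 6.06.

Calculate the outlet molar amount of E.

128 kmol/h

Conversion of A: A consumed = 0.42 × 355 = 149.1 kmol/h = 2ξ₁ + 1ξ₂.
Selectivity: 2ξ₁ / (1ξ₂) = 6.06 → ξ₁ = 3.03 ξ₂.
Substitute: (2·3.03 + 1) ξ₂ = 149.1 → ξ₂ = 21.12 kmol/h, ξ₁ = 63.99 kmol/h.
Outlet amounts (n = n₀ + Σ ν·ξ):
  A: 355 − 2(63.99) − 1(21.12) = 205.9
  E: 0 + 2(63.99) = 128
  B: 0 + 1(21.12) = 21.12
  D: 0 + 2(21.12) = 42.24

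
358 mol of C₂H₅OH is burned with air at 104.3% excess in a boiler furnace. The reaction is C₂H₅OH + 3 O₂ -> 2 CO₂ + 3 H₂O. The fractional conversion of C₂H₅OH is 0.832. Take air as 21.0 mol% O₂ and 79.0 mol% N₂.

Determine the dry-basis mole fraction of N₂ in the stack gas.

Stoichiometric O₂ = 3 × 358 = 1074 mol; O₂ fed = 1074 × 2.043 = 2194 mol.
N₂ fed = 2194 × 79/21 = 8254 mol.
Fuel reacted = 0.832 × 358 → ξ = 297.9 mol.
Outlet (n = n₀ + ν ξ):
  C₂H₅OH: 358 − 1(297.9) = 60.14
  O₂: 2194 − 3(297.9) = 1301
  N₂: 8254 (inert)
  CO₂: 0 + 2(297.9) = 595.7
  H₂O: 0 + 3(297.9) = 893.6
Dry total = 10210 mol; y_N₂ (dry) = 8254 / 10210 = 0.8084.

0.808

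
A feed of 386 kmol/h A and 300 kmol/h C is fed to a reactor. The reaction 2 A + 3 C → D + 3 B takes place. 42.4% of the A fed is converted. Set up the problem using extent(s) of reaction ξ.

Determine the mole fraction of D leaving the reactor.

A reacted = 0.424 × 386 = 163.7 kmol/h; ν_A = −2, so ξ = 163.7/2 = 81.83 kmol/h.
Outlet amounts (n = n₀ + ν ξ):
  A: 386 − 2(81.83) = 222.3
  C: 300 − 3(81.83) = 54.5
  D: 0 + 1(81.83) = 81.83
  B: 0 + 3(81.83) = 245.5
Total out = 604.2 kmol/h; y_D = 81.83 / 604.2 = 0.1354.

0.135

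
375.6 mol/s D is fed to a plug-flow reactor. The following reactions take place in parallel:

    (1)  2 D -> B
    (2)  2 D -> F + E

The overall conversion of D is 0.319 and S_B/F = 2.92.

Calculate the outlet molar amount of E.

Conversion of D: D consumed = 0.319 × 375.6 = 119.8 mol/s = 2ξ₁ + 2ξ₂.
Selectivity: 1ξ₁ / (1ξ₂) = 2.92 → ξ₁ = 2.92 ξ₂.
Substitute: (2·2.92 + 2) ξ₂ = 119.8 → ξ₂ = 15.28 mol/s, ξ₁ = 44.63 mol/s.
Outlet amounts (n = n₀ + Σ ν·ξ):
  D: 375.6 − 2(44.63) − 2(15.28) = 255.8
  B: 0 + 1(44.63) = 44.63
  F: 0 + 1(15.28) = 15.28
  E: 0 + 1(15.28) = 15.28

15.3 mol/s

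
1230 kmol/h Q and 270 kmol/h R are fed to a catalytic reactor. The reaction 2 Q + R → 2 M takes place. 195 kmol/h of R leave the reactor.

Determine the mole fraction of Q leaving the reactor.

For R: n = n₀ − 1ξ → 195 = 270 − 1ξ, giving ξ = 75 kmol/h.
Outlet amounts (n = n₀ + ν ξ):
  Q: 1230 − 2(75) = 1080
  R: 270 − 1(75) = 195
  M: 0 + 2(75) = 150
Total out = 1425 kmol/h; y_Q = 1080 / 1425 = 0.7579.

0.758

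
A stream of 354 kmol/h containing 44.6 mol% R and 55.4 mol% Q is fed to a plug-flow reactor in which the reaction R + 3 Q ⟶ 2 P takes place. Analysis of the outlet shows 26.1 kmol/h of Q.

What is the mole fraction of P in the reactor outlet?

For Q: n = n₀ − 3ξ → 26.1 = 196.1 − 3ξ, giving ξ = 56.67 kmol/h.
Outlet amounts (n = n₀ + ν ξ):
  R: 157.9 − 1(56.67) = 101.2
  Q: 196.1 − 3(56.67) = 26.1
  P: 0 + 2(56.67) = 113.3
Total out = 240.7 kmol/h; y_P = 113.3 / 240.7 = 0.471.

0.471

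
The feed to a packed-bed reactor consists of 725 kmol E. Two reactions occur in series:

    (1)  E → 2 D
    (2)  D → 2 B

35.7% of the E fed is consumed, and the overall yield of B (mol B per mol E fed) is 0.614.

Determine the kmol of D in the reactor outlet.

295 kmol

Conversion of E: E consumed = 1ξ₁ = 0.357 × 725 → ξ₁ = 258.8 kmol.
Yield of B: 2ξ₂ / 725 = 0.614 → ξ₂ = 222.6 kmol.
Outlet amounts (n = n₀ + Σ ν·ξ):
  E: 725 − 1(258.8) = 466.2
  D: 0 + 2(258.8) − 1(222.6) = 295.1
  B: 0 + 2(222.6) = 445.1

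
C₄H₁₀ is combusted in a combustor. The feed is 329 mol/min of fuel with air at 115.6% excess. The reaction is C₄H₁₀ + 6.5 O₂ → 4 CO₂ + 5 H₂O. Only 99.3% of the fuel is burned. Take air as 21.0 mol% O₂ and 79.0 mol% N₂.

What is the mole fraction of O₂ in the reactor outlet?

0.109

Stoichiometric O₂ = 6.5 × 329 = 2138 mol/min; O₂ fed = 2138 × 2.156 = 4611 mol/min.
N₂ fed = 4611 × 79/21 = 17340 mol/min.
Fuel reacted = 0.993 × 329 → ξ = 326.7 mol/min.
Outlet (n = n₀ + ν ξ):
  C₄H₁₀: 329 − 1(326.7) = 2.303
  O₂: 4611 − 6.5(326.7) = 2487
  N₂: 17340 (inert)
  CO₂: 0 + 4(326.7) = 1307
  H₂O: 0 + 5(326.7) = 1633
Total out = 22770 mol/min; y_O₂ = 2487 / 22770 = 0.1092.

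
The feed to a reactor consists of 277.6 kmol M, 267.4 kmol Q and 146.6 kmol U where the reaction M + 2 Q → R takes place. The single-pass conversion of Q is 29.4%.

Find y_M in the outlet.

0.389

Q reacted = 0.294 × 267.4 = 78.62 kmol; ν_Q = −2, so ξ = 78.62/2 = 39.31 kmol.
Outlet amounts (n = n₀ + ν ξ):
  M: 277.6 − 1(39.31) = 238.3
  Q: 267.4 − 2(39.31) = 188.8
  R: 0 + 1(39.31) = 39.31
  U: 146.6 (inert)
Total out = 613 kmol; y_M = 238.3 / 613 = 0.3887.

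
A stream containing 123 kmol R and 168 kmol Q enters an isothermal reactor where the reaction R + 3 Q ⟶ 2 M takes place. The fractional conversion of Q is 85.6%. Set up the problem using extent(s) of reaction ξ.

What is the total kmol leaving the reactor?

Q reacted = 0.856 × 168 = 143.8 kmol; ν_Q = −3, so ξ = 143.8/3 = 47.94 kmol.
Outlet amounts (n = n₀ + ν ξ):
  R: 123 − 1(47.94) = 75.06
  Q: 168 − 3(47.94) = 24.19
  M: 0 + 2(47.94) = 95.87
Total out = 75.06 + 24.19 + 95.87 = 195.1 kmol.

195 kmol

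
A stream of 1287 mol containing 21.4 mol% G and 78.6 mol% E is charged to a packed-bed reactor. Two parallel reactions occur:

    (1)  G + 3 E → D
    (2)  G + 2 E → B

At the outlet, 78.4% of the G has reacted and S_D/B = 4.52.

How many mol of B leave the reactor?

Conversion of G: G consumed = 0.784 × 275.4 = 215.9 mol = 1ξ₁ + 1ξ₂.
Selectivity: 1ξ₁ / (1ξ₂) = 4.52 → ξ₁ = 4.52 ξ₂.
Substitute: (1·4.52 + 1) ξ₂ = 215.9 → ξ₂ = 39.12 mol, ξ₁ = 176.8 mol.
Outlet amounts (n = n₀ + Σ ν·ξ):
  G: 275.4 − 1(176.8) − 1(39.12) = 59.49
  E: 1012 − 3(176.8) − 2(39.12) = 402.9
  D: 0 + 1(176.8) = 176.8
  B: 0 + 1(39.12) = 39.12

39.1 mol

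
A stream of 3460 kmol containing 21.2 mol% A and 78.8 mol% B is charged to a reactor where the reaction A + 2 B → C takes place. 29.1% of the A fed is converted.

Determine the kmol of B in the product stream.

A reacted = 0.291 × 733.5 = 213.5 kmol; ν_A = −1, so ξ = 213.5/1 = 213.5 kmol.
Outlet amounts (n = n₀ + ν ξ):
  A: 733.5 − 1(213.5) = 520.1
  B: 2726 − 2(213.5) = 2300
  C: 0 + 1(213.5) = 213.5

2300 kmol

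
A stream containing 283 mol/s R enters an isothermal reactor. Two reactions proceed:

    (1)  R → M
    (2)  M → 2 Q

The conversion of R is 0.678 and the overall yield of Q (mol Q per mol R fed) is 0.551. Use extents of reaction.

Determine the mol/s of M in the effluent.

114 mol/s

Conversion of R: R consumed = 1ξ₁ = 0.678 × 283 → ξ₁ = 191.9 mol/s.
Yield of Q: 2ξ₂ / 283 = 0.551 → ξ₂ = 77.97 mol/s.
Outlet amounts (n = n₀ + Σ ν·ξ):
  R: 283 − 1(191.9) = 91.13
  M: 0 + 1(191.9) − 1(77.97) = 113.9
  Q: 0 + 2(77.97) = 155.9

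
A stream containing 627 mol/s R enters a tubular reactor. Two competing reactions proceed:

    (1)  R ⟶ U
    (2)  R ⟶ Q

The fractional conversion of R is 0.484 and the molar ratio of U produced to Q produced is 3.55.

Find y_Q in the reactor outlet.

Conversion of R: R consumed = 0.484 × 627 = 303.5 mol/s = 1ξ₁ + 1ξ₂.
Selectivity: 1ξ₁ / (1ξ₂) = 3.55 → ξ₁ = 3.55 ξ₂.
Substitute: (1·3.55 + 1) ξ₂ = 303.5 → ξ₂ = 66.7 mol/s, ξ₁ = 236.8 mol/s.
Outlet amounts (n = n₀ + Σ ν·ξ):
  R: 627 − 1(236.8) − 1(66.7) = 323.5
  U: 0 + 1(236.8) = 236.8
  Q: 0 + 1(66.7) = 66.7
Total out = 627 mol/s; y_Q = 66.7 / 627 = 0.1064.

0.106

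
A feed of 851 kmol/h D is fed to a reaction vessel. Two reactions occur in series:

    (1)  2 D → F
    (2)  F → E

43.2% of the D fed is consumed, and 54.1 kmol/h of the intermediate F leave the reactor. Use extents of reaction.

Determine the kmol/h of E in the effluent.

Conversion of D: D consumed = 2ξ₁ = 0.432 × 851 → ξ₁ = 183.8 kmol/h.
F balance: n_F = 0 + 1ξ₁ − 1ξ₂ = 54.1 → ξ₂ = (1·183.8 − 54.1)/1 = 129.7 kmol/h.
Outlet amounts (n = n₀ + Σ ν·ξ):
  D: 851 − 2(183.8) = 483.4
  F: 0 + 1(183.8) − 1(129.7) = 54.1
  E: 0 + 1(129.7) = 129.7

130 kmol/h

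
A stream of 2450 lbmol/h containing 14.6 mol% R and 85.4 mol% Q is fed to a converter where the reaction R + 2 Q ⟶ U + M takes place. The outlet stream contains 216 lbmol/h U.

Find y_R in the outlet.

0.0634

For U: n = n₀ + 1ξ → 216 = 0 + 1ξ, giving ξ = 216 lbmol/h.
Outlet amounts (n = n₀ + ν ξ):
  R: 357.7 − 1(216) = 141.7
  Q: 2092 − 2(216) = 1660
  U: 0 + 1(216) = 216
  M: 0 + 1(216) = 216
Total out = 2234 lbmol/h; y_R = 141.7 / 2234 = 0.06343.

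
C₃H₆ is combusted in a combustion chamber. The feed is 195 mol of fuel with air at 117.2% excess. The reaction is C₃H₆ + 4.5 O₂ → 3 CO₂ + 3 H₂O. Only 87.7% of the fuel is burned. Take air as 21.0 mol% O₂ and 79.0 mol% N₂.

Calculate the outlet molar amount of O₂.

1140 mol

Stoichiometric O₂ = 4.5 × 195 = 877.5 mol; O₂ fed = 877.5 × 2.172 = 1906 mol.
N₂ fed = 1906 × 79/21 = 7170 mol.
Fuel reacted = 0.877 × 195 → ξ = 171 mol.
Outlet (n = n₀ + ν ξ):
  C₃H₆: 195 − 1(171) = 23.99
  O₂: 1906 − 4.5(171) = 1136
  N₂: 7170 (inert)
  CO₂: 0 + 3(171) = 513
  H₂O: 0 + 3(171) = 513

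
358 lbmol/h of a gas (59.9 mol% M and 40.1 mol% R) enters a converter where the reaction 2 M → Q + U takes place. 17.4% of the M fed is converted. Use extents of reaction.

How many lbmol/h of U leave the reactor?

M reacted = 0.174 × 214.4 = 37.31 lbmol/h; ν_M = −2, so ξ = 37.31/2 = 18.66 lbmol/h.
Outlet amounts (n = n₀ + ν ξ):
  M: 214.4 − 2(18.66) = 177.1
  Q: 0 + 1(18.66) = 18.66
  U: 0 + 1(18.66) = 18.66
  R: 143.6 (inert)

18.7 lbmol/h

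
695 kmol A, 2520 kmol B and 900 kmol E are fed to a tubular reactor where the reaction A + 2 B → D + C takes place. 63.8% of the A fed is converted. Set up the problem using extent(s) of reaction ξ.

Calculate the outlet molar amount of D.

A reacted = 0.638 × 695 = 443.4 kmol; ν_A = −1, so ξ = 443.4/1 = 443.4 kmol.
Outlet amounts (n = n₀ + ν ξ):
  A: 695 − 1(443.4) = 251.6
  B: 2520 − 2(443.4) = 1633
  D: 0 + 1(443.4) = 443.4
  C: 0 + 1(443.4) = 443.4
  E: 900 (inert)

443 kmol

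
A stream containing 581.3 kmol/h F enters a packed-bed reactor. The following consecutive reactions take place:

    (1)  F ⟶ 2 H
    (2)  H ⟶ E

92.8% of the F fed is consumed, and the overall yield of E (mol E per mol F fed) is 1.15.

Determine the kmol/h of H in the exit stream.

410 kmol/h

Conversion of F: F consumed = 1ξ₁ = 0.928 × 581.3 → ξ₁ = 539.4 kmol/h.
Yield of E: 1ξ₂ / 581.3 = 1.15 → ξ₂ = 668.5 kmol/h.
Outlet amounts (n = n₀ + Σ ν·ξ):
  F: 581.3 − 1(539.4) = 41.85
  H: 0 + 2(539.4) − 1(668.5) = 410.4
  E: 0 + 1(668.5) = 668.5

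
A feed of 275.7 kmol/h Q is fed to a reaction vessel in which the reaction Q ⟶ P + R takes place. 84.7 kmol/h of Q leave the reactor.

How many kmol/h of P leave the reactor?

For Q: n = n₀ − 1ξ → 84.7 = 275.7 − 1ξ, giving ξ = 191 kmol/h.
Outlet amounts (n = n₀ + ν ξ):
  Q: 275.7 − 1(191) = 84.7
  P: 0 + 1(191) = 191
  R: 0 + 1(191) = 191

191 kmol/h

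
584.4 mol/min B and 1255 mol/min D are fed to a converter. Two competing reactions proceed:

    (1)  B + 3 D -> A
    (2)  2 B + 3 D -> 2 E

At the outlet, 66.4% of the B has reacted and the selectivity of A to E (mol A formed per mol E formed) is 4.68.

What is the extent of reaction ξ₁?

Conversion of B: B consumed = 0.664 × 584.4 = 388 mol/min = 1ξ₁ + 2ξ₂.
Selectivity: 1ξ₁ / (2ξ₂) = 4.68 → ξ₁ = 9.36 ξ₂.
Substitute: (1·9.36 + 2) ξ₂ = 388 → ξ₂ = 34.16 mol/min, ξ₁ = 319.7 mol/min.
Outlet amounts (n = n₀ + Σ ν·ξ):
  B: 584.4 − 1(319.7) − 2(34.16) = 196.4
  D: 1255 − 3(319.7) − 3(34.16) = 193.4
  A: 0 + 1(319.7) = 319.7
  E: 0 + 2(34.16) = 68.32

ξ₁ = 320 mol/min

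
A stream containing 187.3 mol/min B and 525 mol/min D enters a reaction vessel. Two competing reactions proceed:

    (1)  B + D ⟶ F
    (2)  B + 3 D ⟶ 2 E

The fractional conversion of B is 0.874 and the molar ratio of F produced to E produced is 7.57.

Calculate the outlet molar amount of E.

20.3 mol/min

Conversion of B: B consumed = 0.874 × 187.3 = 163.7 mol/min = 1ξ₁ + 1ξ₂.
Selectivity: 1ξ₁ / (2ξ₂) = 7.57 → ξ₁ = 15.14 ξ₂.
Substitute: (1·15.14 + 1) ξ₂ = 163.7 → ξ₂ = 10.14 mol/min, ξ₁ = 153.6 mol/min.
Outlet amounts (n = n₀ + Σ ν·ξ):
  B: 187.3 − 1(153.6) − 1(10.14) = 23.6
  D: 525 − 1(153.6) − 3(10.14) = 341
  F: 0 + 1(153.6) = 153.6
  E: 0 + 2(10.14) = 20.29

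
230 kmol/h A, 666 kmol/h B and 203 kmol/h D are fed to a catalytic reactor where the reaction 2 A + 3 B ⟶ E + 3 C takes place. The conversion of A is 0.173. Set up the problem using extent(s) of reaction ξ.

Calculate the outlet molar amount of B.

A reacted = 0.173 × 230 = 39.79 kmol/h; ν_A = −2, so ξ = 39.79/2 = 19.89 kmol/h.
Outlet amounts (n = n₀ + ν ξ):
  A: 230 − 2(19.89) = 190.2
  B: 666 − 3(19.89) = 606.3
  E: 0 + 1(19.89) = 19.89
  C: 0 + 3(19.89) = 59.69
  D: 203 (inert)

606 kmol/h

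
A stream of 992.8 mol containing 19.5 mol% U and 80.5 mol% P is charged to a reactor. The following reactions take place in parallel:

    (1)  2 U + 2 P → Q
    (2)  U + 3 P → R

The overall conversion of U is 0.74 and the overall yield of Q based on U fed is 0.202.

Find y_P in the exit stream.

0.773

Yield of Q: 1ξ₁ / 193.6 = 0.202 → ξ₁ = 39.11 mol.
Conversion of U: 2ξ₁ + 1ξ₂ = 0.74 × 193.6 = 143.3 → ξ₂ = 65.05 mol.
Outlet amounts (n = n₀ + Σ ν·ξ):
  U: 193.6 − 2(39.11) − 1(65.05) = 50.33
  P: 799.2 − 2(39.11) − 3(65.05) = 525.8
  Q: 0 + 1(39.11) = 39.11
  R: 0 + 1(65.05) = 65.05
Total out = 680.3 mol; y_P = 525.8 / 680.3 = 0.7729.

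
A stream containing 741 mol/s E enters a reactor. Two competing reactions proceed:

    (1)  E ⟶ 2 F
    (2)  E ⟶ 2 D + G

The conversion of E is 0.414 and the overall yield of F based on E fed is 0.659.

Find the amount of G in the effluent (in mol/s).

62.6 mol/s

Yield of F: 2ξ₁ / 741 = 0.659 → ξ₁ = 244.2 mol/s.
Conversion of E: 1ξ₁ + 1ξ₂ = 0.414 × 741 = 306.8 → ξ₂ = 62.61 mol/s.
Outlet amounts (n = n₀ + Σ ν·ξ):
  E: 741 − 1(244.2) − 1(62.61) = 434.2
  F: 0 + 2(244.2) = 488.3
  D: 0 + 2(62.61) = 125.2
  G: 0 + 1(62.61) = 62.61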